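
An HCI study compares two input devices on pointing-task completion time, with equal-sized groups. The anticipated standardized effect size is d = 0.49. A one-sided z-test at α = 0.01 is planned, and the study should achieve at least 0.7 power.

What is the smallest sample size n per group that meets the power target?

n = 68 per group

Set Φ(δ − 2.326) = 0.7; then δ − 2.326 = Φ⁻¹(0.7) = 0.524, giving δ = 2.851.
δ = d·√(n/2) ⇒ n = 2(δ/d)² = 2 × (2.851 / 0.49)² = 67.69.
Rounding up, n = 68 per group.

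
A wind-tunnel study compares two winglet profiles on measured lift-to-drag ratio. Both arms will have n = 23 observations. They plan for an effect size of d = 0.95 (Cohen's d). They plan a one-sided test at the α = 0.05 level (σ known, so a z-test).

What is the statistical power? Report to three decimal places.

Power ≈ 0.943

Noncentrality parameter: λ = d·√(n/2) = 0.95 × √(23/2) = 3.2216
One-sided α = 0.05 → critical value z_{0.05} = 1.645.
Power = P(Z > 1.645 − λ) = Φ(1.577) = 0.9426.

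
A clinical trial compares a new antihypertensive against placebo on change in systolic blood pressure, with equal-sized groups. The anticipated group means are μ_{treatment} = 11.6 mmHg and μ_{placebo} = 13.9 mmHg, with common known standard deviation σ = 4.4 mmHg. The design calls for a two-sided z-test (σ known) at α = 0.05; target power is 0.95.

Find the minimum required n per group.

n = 96 per group

Standardized effect: d = |μ_{treatment} − μ_{placebo}| / σ = |11.6 − 13.9| / 4.4 = 0.5227
Set Φ(δ − 1.960) = 0.95; then δ − 1.960 = Φ⁻¹(0.95) = 1.645, giving δ = 3.605.
(For δ > 0 the lower-tail rejection region contributes negligibly to power, so the one-term inversion is standard.)
δ = d·√(n/2) ⇒ n = 2(δ/d)² = 2 × (3.605 / 0.5227)² = 95.11.
Round up to the next whole unit.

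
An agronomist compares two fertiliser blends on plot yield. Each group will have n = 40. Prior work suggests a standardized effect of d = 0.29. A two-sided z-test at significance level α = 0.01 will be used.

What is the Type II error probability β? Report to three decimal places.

β ≈ 0.899

Noncentrality parameter: δ = d·√(n/2) = 0.29 × √(40/2) = 1.2969
Critical value for a two-sided test at α = 0.01: z_{α/2} = 2.576.
Power = Φ(δ − 2.576) + Φ(−δ − 2.576) = Φ(-1.279) + Φ(-3.873) = 0.1005 + 0.0001 = 0.1005.
Type II error: β = 1 − power = 1 − 0.1005 = 0.8995.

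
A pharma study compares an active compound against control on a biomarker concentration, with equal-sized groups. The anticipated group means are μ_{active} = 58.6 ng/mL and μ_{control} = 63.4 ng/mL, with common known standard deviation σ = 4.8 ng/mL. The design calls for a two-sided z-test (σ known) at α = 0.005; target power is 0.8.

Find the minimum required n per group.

Standardized effect: d = |μ_{active} − μ_{control}| / σ = |58.6 − 63.4| / 4.8 = 1.0000
For power 0.8 need Φ(δ − z_{0.0025}) = 0.8, so δ = z_{0.0025} + z_{0.20} = 2.807 + 0.842 = 3.649.
(The Φ(−δ − z_{α/2}) term is vanishingly small for δ > 0 and is dropped in the standard sample-size formula.)
δ = d·√(n/2) ⇒ n = 2(δ/d)² = 2 × (3.649 / 1.0000)² = 26.63.
Rounding up, n = 27 per group.

n = 27 per group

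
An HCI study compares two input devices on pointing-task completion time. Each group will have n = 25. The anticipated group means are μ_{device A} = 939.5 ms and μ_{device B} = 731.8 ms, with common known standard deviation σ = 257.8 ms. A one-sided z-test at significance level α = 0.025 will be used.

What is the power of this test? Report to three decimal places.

Power ≈ 0.813

Standardized effect: d = |μ_{device A} − μ_{device B}| / σ = |939.5 − 731.8| / 257.8 = 0.8057
Noncentrality parameter: λ = d·√(n/2) = 0.8057 × √(25/2) = 2.8484
One-sided α = 0.025 → critical value z_{0.025} = 1.960.
Power = P(Z > 1.960 − λ) = Φ(0.888) = 0.8129.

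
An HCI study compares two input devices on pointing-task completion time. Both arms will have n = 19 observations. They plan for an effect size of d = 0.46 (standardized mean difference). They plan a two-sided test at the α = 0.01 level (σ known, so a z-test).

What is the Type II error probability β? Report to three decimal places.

Noncentrality parameter: δ = d·√(n/2) = 0.46 × √(19/2) = 1.4178
Critical value for a two-sided test at α = 0.01: z_{α/2} = 2.576.
Power = Φ(δ − 2.576) + Φ(−δ − 2.576) = Φ(-1.158) + Φ(-3.994) = 0.1234 + 0.0000 = 0.1235.
Type II error: β = 1 − power = 1 − 0.1235 = 0.8765.

β ≈ 0.877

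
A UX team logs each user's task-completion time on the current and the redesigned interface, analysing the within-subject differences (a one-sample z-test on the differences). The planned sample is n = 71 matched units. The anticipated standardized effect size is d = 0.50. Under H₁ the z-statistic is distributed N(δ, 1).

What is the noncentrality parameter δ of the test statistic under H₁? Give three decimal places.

The noncentrality parameter scales effect size by the design's sample-size factor: δ = d·√n = 0.50 × √71 = 4.2131

δ ≈ 4.213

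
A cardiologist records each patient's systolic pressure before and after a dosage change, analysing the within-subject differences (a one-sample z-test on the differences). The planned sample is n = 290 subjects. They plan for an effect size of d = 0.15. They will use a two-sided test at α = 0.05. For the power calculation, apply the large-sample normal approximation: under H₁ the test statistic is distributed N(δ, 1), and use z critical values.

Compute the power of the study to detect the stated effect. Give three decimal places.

Noncentrality parameter: δ = d·√n = 0.15 × √290 = 2.5544
Two-sided α = 0.05 → critical value z_{0.025} = 1.960.
Power = Φ(δ − 1.960) + Φ(−δ − 1.960) = Φ(0.594) + Φ(-4.514) = 0.7239 + 0.0000 = 0.7239.

Power ≈ 0.724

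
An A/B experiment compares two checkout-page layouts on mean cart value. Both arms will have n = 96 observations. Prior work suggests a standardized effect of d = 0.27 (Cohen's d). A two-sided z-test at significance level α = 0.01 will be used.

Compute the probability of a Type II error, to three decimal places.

β ≈ 0.760

Noncentrality parameter: δ = d·√(n/2) = 0.27 × √(96/2) = 1.8706
Critical value for a two-sided test at α = 0.01: z_{α/2} = 2.576.
Power = Φ(δ − 2.576) + Φ(−δ − 2.576) = Φ(-0.705) + Φ(-4.446) = 0.2403 + 0.0000 = 0.2403.
Type II error: β = 1 − power = 1 − 0.2403 = 0.7597.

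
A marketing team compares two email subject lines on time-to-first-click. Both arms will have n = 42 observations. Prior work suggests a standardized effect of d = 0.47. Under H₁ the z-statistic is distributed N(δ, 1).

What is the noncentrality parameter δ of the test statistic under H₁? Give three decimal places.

δ = d·√(n/2) = 0.47 × √(42/2) = 2.1538

δ ≈ 2.154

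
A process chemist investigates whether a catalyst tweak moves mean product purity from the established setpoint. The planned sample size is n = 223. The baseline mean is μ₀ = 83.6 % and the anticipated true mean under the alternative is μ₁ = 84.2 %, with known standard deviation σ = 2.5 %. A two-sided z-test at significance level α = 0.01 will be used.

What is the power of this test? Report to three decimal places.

Standardized effect: d = |μ₁ − μ₀| / σ = |84.2 − 83.6| / 2.5 = 0.2400
Noncentrality parameter: δ = d·√n = 0.2400 × √223 = 3.5840
Critical value for a two-sided test at α = 0.01: z_{α/2} = 2.576.
Power = Φ(δ − 2.576) + Φ(−δ − 2.576) = Φ(1.008) + Φ(-6.160) = 0.8433 + 0.0000 = 0.8433.

Power ≈ 0.843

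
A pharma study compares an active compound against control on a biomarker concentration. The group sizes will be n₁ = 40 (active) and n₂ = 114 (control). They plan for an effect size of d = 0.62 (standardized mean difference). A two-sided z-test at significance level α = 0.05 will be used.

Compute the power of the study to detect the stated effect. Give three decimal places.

Power ≈ 0.921

Noncentrality parameter: δ = d / √(1/n₁ + 1/n₂) = 0.62 / √(1/40 + 1/114) = 3.3738
Critical value for a two-sided test at α = 0.05: z_{α/2} = 1.960.
Power = Φ(δ − 1.960) + Φ(−δ − 1.960) = Φ(1.414) + Φ(-5.334) = 0.9213 + 0.0000 = 0.9213.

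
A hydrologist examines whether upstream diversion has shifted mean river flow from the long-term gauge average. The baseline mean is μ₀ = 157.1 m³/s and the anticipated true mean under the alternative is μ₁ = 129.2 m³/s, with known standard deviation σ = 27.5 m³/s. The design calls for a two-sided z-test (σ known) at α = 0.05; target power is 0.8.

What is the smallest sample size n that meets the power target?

n = 8

Standardized effect: d = |μ₁ − μ₀| / σ = |129.2 − 157.1| / 27.5 = 1.0145
For power 0.8 need Φ(δ − z_{0.025}) = 0.8, so δ = z_{0.025} + z_{0.20} = 1.960 + 0.842 = 2.802.
(Ignoring the negligible lower-tail rejection probability gives the usual closed-form inversion.)
δ = d·√n ⇒ n = (δ/d)² = (2.802 / 1.0145)² = 7.63.
Round up to the next whole unit.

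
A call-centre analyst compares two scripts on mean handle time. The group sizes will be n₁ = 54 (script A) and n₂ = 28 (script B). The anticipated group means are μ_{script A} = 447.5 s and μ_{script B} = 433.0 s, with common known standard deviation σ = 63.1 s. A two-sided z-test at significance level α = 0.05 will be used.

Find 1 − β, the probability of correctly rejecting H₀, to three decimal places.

Standardized effect: d = |μ_{script A} − μ_{script B}| / σ = |447.5 − 433.0| / 63.1 = 0.2298
Noncentrality parameter: δ = d / √(1/n₁ + 1/n₂) = 0.2298 / √(1/54 + 1/28) = 0.9868
Critical value for a two-sided test at α = 0.05: z_{α/2} = 1.960.
Power = Φ(δ − 1.960) + Φ(−δ − 1.960) = Φ(-0.973) + Φ(-2.947) = 0.1652 + 0.0016 = 0.1668.

Power ≈ 0.167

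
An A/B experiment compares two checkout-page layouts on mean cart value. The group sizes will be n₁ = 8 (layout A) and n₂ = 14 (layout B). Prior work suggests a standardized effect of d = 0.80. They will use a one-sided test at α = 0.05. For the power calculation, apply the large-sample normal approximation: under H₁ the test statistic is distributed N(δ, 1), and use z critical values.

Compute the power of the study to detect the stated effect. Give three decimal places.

Power ≈ 0.564

Noncentrality parameter: δ = d / √(1/n₁ + 1/n₂) = 0.80 / √(1/8 + 1/14) = 1.8050
Critical value for a one-sided test at α = 0.05: z_α = 1.645.
Power = P(Z > 1.645 − δ) = Φ(0.160) = 0.5636.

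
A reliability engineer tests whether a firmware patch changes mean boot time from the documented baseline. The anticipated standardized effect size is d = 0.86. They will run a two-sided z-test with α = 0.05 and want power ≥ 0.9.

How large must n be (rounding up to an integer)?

Set Φ(δ − 1.960) = 0.9; then δ − 1.960 = Φ⁻¹(0.9) = 1.282, giving δ = 3.242.
(The Φ(−δ − z_{α/2}) term is vanishingly small for δ > 0 and is dropped in the standard sample-size formula.)
δ = d·√n ⇒ n = (δ/d)² = (3.242 / 0.86)² = 14.21.
Round up to the next whole unit.

n = 15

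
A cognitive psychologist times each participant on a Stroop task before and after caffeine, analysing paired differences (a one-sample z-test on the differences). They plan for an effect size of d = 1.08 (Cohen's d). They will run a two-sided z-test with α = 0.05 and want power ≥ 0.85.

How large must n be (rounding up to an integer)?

n = 8

For power 0.85 need Φ(δ − z_{0.025}) = 0.85, so δ = z_{0.025} + z_{0.15} = 1.960 + 1.036 = 2.996.
(Ignoring the negligible lower-tail rejection probability gives the usual closed-form inversion.)
δ = d·√n ⇒ n = (δ/d)² = (2.996 / 1.08)² = 7.70.
Round up to the next whole unit.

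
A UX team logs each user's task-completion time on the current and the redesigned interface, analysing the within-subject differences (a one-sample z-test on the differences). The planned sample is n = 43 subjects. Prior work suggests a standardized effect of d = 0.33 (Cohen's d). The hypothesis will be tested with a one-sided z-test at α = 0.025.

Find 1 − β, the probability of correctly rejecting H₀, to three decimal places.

Power ≈ 0.581

Noncentrality parameter: λ = d·√n = 0.33 × √43 = 2.1640
Critical value for a one-sided test at α = 0.025: z_α = 1.960.
Power = Φ(λ − 1.960) = Φ(0.204) = 0.5808.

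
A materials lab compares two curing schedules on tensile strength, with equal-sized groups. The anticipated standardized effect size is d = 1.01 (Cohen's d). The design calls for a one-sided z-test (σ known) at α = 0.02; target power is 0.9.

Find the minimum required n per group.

n = 22 per group

Set Φ(δ − 2.054) = 0.9; then δ − 2.054 = Φ⁻¹(0.9) = 1.282, giving δ = 3.335.
δ = d·√(n/2) ⇒ n = 2(δ/d)² = 2 × (3.335 / 1.01)² = 21.81.
Round up to the next whole unit.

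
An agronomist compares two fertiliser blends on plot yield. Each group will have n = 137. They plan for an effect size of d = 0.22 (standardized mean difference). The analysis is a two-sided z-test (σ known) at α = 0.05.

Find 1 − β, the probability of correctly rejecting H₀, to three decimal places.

Power ≈ 0.445

Noncentrality parameter: δ = d·√(n/2) = 0.22 × √(137/2) = 1.8208
Critical value for a two-sided test at α = 0.05: z_{α/2} = 1.960.
Power = Φ(δ − 1.960) + Φ(−δ − 1.960) = Φ(-0.139) + Φ(-3.781) = 0.4447 + 0.0001 = 0.4447.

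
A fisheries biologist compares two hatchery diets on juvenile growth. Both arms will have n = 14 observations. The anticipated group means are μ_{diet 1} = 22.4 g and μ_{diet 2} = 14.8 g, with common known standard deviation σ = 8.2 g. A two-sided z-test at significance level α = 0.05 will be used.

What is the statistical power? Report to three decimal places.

Power ≈ 0.689

Standardized effect: d = |μ_{diet 1} − μ_{diet 2}| / σ = |22.4 − 14.8| / 8.2 = 0.9268
Noncentrality parameter: δ = d·√(n/2) = 0.9268 × √(14/2) = 2.4522
Two-sided α = 0.05 → critical value z_{0.025} = 1.960.
Power = Φ(δ − 1.960) + Φ(−δ − 1.960) = Φ(0.492) + Φ(-4.412) = 0.6887 + 0.0000 = 0.6887.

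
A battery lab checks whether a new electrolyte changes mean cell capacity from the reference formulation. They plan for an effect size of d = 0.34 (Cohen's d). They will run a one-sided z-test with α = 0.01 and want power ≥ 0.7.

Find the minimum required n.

For power 0.7 need Φ(δ − z_{0.01}) = 0.7, so δ = z_{0.01} + z_{0.30} = 2.326 + 0.524 = 2.851.
δ = d·√n ⇒ n = (δ/d)² = (2.851 / 0.34)² = 70.30.
Rounding up, n = 71.

n = 71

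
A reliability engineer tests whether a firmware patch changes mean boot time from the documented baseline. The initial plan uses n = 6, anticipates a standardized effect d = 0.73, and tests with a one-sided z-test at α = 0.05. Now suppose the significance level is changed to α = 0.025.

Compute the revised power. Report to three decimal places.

Power ≈ 0.432

δ = d·√n = 0.73 × √6 = 1.7881 (unchanged). New critical value: z_{0.025} = 1.960.
Revised power = Φ(δ − 1.960) = Φ(-0.172) = 0.4318.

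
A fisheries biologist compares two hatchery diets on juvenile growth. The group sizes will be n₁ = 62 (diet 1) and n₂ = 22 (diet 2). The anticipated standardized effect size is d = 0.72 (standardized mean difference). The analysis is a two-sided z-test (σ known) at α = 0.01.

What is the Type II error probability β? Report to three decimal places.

Noncentrality parameter: δ = d / √(1/n₁ + 1/n₂) = 0.72 / √(1/62 + 1/22) = 2.9013
Two-sided α = 0.01 → critical value z_{0.005} = 2.576.
Power = Φ(δ − 2.576) + Φ(−δ − 2.576) = Φ(0.326) + Φ(-5.477) = 0.6276 + 0.0000 = 0.6276.
Type II error: β = 1 − power = 1 − 0.6276 = 0.3724.

β ≈ 0.372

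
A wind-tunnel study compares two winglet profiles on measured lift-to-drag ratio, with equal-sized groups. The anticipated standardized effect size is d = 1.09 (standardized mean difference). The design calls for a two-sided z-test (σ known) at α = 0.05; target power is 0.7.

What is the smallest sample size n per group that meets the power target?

For power 0.7 need Φ(δ − z_{0.025}) = 0.7, so δ = z_{0.025} + z_{0.30} = 1.960 + 0.524 = 2.484.
(Ignoring the negligible lower-tail rejection probability gives the usual closed-form inversion.)
δ = d·√(n/2) ⇒ n = 2(δ/d)² = 2 × (2.484 / 1.09)² = 10.39.
Rounding up, n = 11 per group.

n = 11 per group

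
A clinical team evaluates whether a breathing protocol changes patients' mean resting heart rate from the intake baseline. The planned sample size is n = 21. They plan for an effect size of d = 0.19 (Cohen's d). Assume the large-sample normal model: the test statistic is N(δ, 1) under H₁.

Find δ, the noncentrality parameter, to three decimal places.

δ ≈ 0.871

The noncentrality parameter scales effect size by the design's sample-size factor: δ = d·√n = 0.19 × √21 = 0.8707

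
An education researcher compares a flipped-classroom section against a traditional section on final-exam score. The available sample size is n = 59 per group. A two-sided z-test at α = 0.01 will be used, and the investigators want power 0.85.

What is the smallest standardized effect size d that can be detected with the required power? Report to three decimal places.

Required noncentrality: δ = z_{0.005} + z_{0.15} = 2.576 + 1.036 = 3.612.
(Lower-tail contribution to power is negligible for δ > 0.)
δ = d·√(n/2) ⇒ d = δ/√(n/2) = 3.612/√(59/2) = 0.6651.

d ≈ 0.665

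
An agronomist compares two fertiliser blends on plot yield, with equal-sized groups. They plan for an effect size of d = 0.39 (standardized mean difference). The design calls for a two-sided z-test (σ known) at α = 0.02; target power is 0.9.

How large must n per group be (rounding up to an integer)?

n = 172 per group

For power 0.9 need Φ(δ − z_{0.01}) = 0.9, so δ = z_{0.01} + z_{0.10} = 2.326 + 1.282 = 3.608.
(The Φ(−δ − z_{α/2}) term is vanishingly small for δ > 0 and is dropped in the standard sample-size formula.)
δ = d·√(n/2) ⇒ n = 2(δ/d)² = 2 × (3.608 / 0.39)² = 171.16.
Round up to the next whole unit.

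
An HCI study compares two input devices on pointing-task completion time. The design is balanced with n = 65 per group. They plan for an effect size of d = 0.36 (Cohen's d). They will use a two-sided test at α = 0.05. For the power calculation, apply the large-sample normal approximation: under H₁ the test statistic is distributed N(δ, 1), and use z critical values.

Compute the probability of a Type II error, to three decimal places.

Noncentrality parameter: δ = d·√(n/2) = 0.36 × √(65/2) = 2.0523
Critical value for a two-sided test at α = 0.05: z_{α/2} = 1.960.
Power = Φ(δ − 1.960) + Φ(−δ − 1.960) = Φ(0.092) + Φ(-4.012) = 0.5368 + 0.0000 = 0.5368.
Type II error: β = 1 − power = 1 − 0.5368 = 0.4632.

β ≈ 0.463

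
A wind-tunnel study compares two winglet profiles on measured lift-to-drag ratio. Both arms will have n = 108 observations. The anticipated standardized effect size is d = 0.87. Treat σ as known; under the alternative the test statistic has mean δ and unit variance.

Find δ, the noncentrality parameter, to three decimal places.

δ ≈ 6.393

The noncentrality parameter scales effect size by the design's sample-size factor: δ = d·√(n/2) = 0.87 × √(108/2) = 6.3932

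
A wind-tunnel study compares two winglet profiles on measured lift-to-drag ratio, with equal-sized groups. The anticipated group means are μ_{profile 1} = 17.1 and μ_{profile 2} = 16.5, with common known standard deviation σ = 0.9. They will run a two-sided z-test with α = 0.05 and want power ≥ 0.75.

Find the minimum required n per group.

n = 32 per group

Standardized effect: d = |μ_{profile 1} − μ_{profile 2}| / σ = |17.1 − 16.5| / 0.9 = 0.6667
Set Φ(δ − 1.960) = 0.75; then δ − 1.960 = Φ⁻¹(0.75) = 0.674, giving δ = 2.634.
(For δ > 0 the lower-tail rejection region contributes negligibly to power, so the one-term inversion is standard.)
δ = d·√(n/2) ⇒ n = 2(δ/d)² = 2 × (2.634 / 0.6667)² = 31.23.
Rounding up, n = 32 per group.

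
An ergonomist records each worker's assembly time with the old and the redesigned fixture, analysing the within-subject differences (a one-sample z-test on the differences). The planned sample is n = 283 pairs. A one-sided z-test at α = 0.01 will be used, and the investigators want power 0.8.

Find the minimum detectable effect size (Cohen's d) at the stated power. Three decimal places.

Required noncentrality: δ = z_{0.01} + z_{0.20} = 2.326 + 0.842 = 3.168.
δ = d·√n ⇒ d = δ/√n = 3.168/√283 = 0.1883.

d ≈ 0.188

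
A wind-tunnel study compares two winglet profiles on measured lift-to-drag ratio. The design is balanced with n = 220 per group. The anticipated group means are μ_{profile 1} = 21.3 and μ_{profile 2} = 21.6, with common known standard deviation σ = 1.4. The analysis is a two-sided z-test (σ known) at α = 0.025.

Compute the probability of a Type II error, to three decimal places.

β ≈ 0.498

Standardized effect: d = |μ_{profile 1} − μ_{profile 2}| / σ = |21.3 − 21.6| / 1.4 = 0.2143
Noncentrality parameter: δ = d·√(n/2) = 0.2143 × √(220/2) = 2.2474
Critical value for a two-sided test at α = 0.025: z_{α/2} = 2.241.
Power = Φ(δ − 2.241) + Φ(−δ − 2.241) = Φ(0.006) + Φ(-4.489) = 0.5024 + 0.0000 = 0.5024.
Type II error: β = 1 − power = 1 − 0.5024 = 0.4976.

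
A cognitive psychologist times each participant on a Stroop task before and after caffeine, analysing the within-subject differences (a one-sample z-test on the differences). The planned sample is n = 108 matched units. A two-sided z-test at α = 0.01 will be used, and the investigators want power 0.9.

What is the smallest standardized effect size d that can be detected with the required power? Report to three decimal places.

d ≈ 0.371

Required noncentrality: δ = z_{0.005} + z_{0.10} = 2.576 + 1.282 = 3.857.
(Lower-tail contribution to power is negligible for δ > 0.)
δ = d·√n ⇒ d = δ/√n = 3.857/√108 = 0.3712.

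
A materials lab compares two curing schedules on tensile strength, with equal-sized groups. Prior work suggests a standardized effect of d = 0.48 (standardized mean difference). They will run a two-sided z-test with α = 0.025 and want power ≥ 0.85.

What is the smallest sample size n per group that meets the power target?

For power 0.85 need Φ(δ − z_{0.0125}) = 0.85, so δ = z_{0.0125} + z_{0.15} = 2.241 + 1.036 = 3.278.
(For δ > 0 the lower-tail rejection region contributes negligibly to power, so the one-term inversion is standard.)
δ = d·√(n/2) ⇒ n = 2(δ/d)² = 2 × (3.278 / 0.48)² = 93.27.
Rounding up, n = 94 per group.

n = 94 per group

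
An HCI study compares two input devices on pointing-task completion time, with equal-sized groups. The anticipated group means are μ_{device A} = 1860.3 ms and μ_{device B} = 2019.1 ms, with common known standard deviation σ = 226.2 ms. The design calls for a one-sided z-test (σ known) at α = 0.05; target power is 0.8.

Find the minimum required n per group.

n = 26 per group

Standardized effect: d = |μ_{device A} − μ_{device B}| / σ = |1860.3 − 2019.1| / 226.2 = 0.7020
For power 0.8 need Φ(δ − z_{0.05}) = 0.8, so δ = z_{0.05} + z_{0.20} = 1.645 + 0.842 = 2.486.
δ = d·√(n/2) ⇒ n = 2(δ/d)² = 2 × (2.486 / 0.7020)² = 25.09.
Round up to the next whole unit.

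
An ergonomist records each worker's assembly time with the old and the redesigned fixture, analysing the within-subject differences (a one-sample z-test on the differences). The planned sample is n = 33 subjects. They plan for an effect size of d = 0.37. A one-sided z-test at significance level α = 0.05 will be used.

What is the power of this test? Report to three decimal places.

Power ≈ 0.685

Noncentrality parameter: δ = d·√n = 0.37 × √33 = 2.1255
One-sided α = 0.05 → critical value z_{0.05} = 1.645.
Power = Φ(δ − 1.645) = Φ(0.481) = 0.6846.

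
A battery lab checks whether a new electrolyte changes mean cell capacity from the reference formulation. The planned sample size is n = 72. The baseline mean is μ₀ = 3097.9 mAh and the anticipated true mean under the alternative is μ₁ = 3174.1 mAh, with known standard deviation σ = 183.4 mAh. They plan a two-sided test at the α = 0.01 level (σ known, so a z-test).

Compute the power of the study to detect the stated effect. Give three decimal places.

Power ≈ 0.829

Standardized effect: d = |μ₁ − μ₀| / σ = |3174.1 − 3097.9| / 183.4 = 0.4155
Noncentrality parameter: δ = d·√n = 0.4155 × √72 = 3.5255
Critical value for a two-sided test at α = 0.01: z_{α/2} = 2.576.
Power = Φ(δ − 2.576) + Φ(−δ − 2.576) = Φ(0.950) + Φ(-6.101) = 0.8289 + 0.0000 = 0.8289.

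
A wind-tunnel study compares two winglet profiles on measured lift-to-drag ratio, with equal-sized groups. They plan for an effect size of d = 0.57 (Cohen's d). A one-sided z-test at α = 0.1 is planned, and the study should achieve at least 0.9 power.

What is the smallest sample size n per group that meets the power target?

For power 0.9 need Φ(δ − z_{0.1}) = 0.9, so δ = z_{0.1} + z_{0.10} = 1.282 + 1.282 = 2.563.
δ = d·√(n/2) ⇒ n = 2(δ/d)² = 2 × (2.563 / 0.57)² = 40.44.
Round up to the next whole unit.

n = 41 per group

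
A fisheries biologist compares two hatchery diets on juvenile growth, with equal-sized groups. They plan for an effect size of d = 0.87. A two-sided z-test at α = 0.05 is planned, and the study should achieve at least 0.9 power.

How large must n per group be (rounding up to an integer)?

Set Φ(δ − 1.960) = 0.9; then δ − 1.960 = Φ⁻¹(0.9) = 1.282, giving δ = 3.242.
(For δ > 0 the lower-tail rejection region contributes negligibly to power, so the one-term inversion is standard.)
δ = d·√(n/2) ⇒ n = 2(δ/d)² = 2 × (3.242 / 0.87)² = 27.76.
Rounding up, n = 28 per group.

n = 28 per group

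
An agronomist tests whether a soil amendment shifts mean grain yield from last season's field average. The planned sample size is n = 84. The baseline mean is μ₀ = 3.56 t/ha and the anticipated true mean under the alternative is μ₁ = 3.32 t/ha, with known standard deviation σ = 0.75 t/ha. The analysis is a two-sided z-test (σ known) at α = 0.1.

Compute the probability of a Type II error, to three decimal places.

Standardized effect: d = |μ₁ − μ₀| / σ = |3.32 − 3.56| / 0.75 = 0.3200
Noncentrality parameter: δ = d·√n = 0.3200 × √84 = 2.9328
Critical value for a two-sided test at α = 0.1: z_{α/2} = 1.645.
Power = Φ(δ − 1.645) + Φ(−δ − 1.645) = Φ(1.288) + Φ(-4.578) = 0.9011 + 0.0000 = 0.9011.
Type II error: β = 1 − power = 1 − 0.9011 = 0.0989.

β ≈ 0.099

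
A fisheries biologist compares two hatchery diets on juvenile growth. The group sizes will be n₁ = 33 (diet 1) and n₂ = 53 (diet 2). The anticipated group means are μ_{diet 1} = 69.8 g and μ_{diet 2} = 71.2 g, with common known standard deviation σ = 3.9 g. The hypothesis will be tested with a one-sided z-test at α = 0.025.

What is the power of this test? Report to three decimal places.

Standardized effect: d = |μ_{diet 1} − μ_{diet 2}| / σ = |69.8 − 71.2| / 3.9 = 0.3590
Noncentrality parameter: δ = d / √(1/n₁ + 1/n₂) = 0.3590 / √(1/33 + 1/53) = 1.6189
One-sided α = 0.025 → critical value z_{0.025} = 1.960.
Power = Φ(δ − 1.960) = Φ(-0.341) = 0.3665.

Power ≈ 0.367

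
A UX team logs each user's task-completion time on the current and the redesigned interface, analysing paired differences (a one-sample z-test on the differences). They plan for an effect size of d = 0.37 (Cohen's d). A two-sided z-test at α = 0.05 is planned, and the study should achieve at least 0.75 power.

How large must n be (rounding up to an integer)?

Set Φ(δ − 1.960) = 0.75; then δ − 1.960 = Φ⁻¹(0.75) = 0.674, giving δ = 2.634.
(Ignoring the negligible lower-tail rejection probability gives the usual closed-form inversion.)
δ = d·√n ⇒ n = (δ/d)² = (2.634 / 0.37)² = 50.70.
Round up to the next whole unit.

n = 51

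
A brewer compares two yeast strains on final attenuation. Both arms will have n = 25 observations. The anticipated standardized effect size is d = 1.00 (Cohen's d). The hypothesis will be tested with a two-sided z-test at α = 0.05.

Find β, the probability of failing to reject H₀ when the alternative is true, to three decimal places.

β ≈ 0.058

Noncentrality parameter: δ = d·√(n/2) = 1.00 × √(25/2) = 3.5355
Two-sided α = 0.05 → critical value z_{0.025} = 1.960.
Power = Φ(δ − 1.960) + Φ(−δ − 1.960) = Φ(1.576) + Φ(-5.495) = 0.9424 + 0.0000 = 0.9424.
Type II error: β = 1 − power = 1 − 0.9424 = 0.0576.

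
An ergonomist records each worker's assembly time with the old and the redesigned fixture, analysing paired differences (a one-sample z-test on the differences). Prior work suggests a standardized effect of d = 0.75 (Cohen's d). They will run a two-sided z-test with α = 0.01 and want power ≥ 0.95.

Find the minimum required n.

n = 32

For power 0.95 need Φ(δ − z_{0.005}) = 0.95, so δ = z_{0.005} + z_{0.05} = 2.576 + 1.645 = 4.221.
(For δ > 0 the lower-tail rejection region contributes negligibly to power, so the one-term inversion is standard.)
δ = d·√n ⇒ n = (δ/d)² = (4.221 / 0.75)² = 31.67.
Round up to the next whole unit.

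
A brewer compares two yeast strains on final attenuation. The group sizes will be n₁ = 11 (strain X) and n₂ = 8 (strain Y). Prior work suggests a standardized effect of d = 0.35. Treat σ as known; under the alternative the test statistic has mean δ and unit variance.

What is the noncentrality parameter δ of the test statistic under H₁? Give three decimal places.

δ = d / √(1/n₁ + 1/n₂) = 0.35 / √(1/11 + 1/8) = 0.7532

δ ≈ 0.753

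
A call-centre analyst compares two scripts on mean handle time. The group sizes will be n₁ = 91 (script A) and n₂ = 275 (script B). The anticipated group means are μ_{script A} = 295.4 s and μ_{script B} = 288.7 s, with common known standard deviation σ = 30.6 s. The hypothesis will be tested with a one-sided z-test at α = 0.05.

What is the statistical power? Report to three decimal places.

Power ≈ 0.566

Standardized effect: d = |μ_{script A} − μ_{script B}| / σ = |295.4 − 288.7| / 30.6 = 0.2190
Noncentrality parameter: δ = d / √(1/n₁ + 1/n₂) = 0.2190 / √(1/91 + 1/275) = 1.8105
One-sided α = 0.05 → critical value z_{0.05} = 1.645.
Power = Φ(δ − 1.645) = Φ(0.166) = 0.5658.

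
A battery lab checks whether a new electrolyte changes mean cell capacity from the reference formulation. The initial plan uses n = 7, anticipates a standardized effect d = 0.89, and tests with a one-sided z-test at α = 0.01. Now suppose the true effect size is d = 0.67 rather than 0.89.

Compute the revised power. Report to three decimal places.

Power ≈ 0.290

With d = 0.67: δ = d·√n = 0.67 × √7 = 1.7727. Critical value z_{0.01} = 2.326.
Revised power = P(Z > 2.326 − δ) = Φ(-0.554) = 0.2899.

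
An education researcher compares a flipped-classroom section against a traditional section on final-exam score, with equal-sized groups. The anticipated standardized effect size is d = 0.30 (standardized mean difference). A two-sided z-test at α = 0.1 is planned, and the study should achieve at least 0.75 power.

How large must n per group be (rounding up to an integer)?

n = 120 per group

Set Φ(δ − 1.645) = 0.75; then δ − 1.645 = Φ⁻¹(0.75) = 0.674, giving δ = 2.319.
(The Φ(−δ − z_{α/2}) term is vanishingly small for δ > 0 and is dropped in the standard sample-size formula.)
δ = d·√(n/2) ⇒ n = 2(δ/d)² = 2 × (2.319 / 0.30)² = 119.54.
Round up to the next whole unit.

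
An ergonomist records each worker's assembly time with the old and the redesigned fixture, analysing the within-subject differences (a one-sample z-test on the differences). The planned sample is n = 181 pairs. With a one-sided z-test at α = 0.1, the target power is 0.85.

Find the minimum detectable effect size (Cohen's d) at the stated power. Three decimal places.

Need Φ(δ − 1.282) = 0.85, so δ = 1.282 + 1.036 = 2.318.
δ = d·√n ⇒ d = δ/√n = 2.318/√181 = 0.1723.

d ≈ 0.172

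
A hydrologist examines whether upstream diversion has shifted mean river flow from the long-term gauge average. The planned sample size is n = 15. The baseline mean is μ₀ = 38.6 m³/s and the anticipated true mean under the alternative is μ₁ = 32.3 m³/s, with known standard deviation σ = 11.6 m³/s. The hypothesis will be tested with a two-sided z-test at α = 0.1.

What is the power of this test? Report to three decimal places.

Power ≈ 0.677

Standardized effect: d = |μ₁ − μ₀| / σ = |32.3 − 38.6| / 11.6 = 0.5431
Noncentrality parameter: δ = d·√n = 0.5431 × √15 = 2.1034
Two-sided α = 0.1 → critical value z_{0.05} = 1.645.
Power = Φ(δ − 1.645) + Φ(−δ − 1.645) = Φ(0.459) + Φ(-3.748) = 0.6767 + 0.0001 = 0.6768.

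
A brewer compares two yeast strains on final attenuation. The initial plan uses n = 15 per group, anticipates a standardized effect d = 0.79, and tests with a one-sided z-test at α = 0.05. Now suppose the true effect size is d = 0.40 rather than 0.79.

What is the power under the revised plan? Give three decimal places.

Power ≈ 0.291

With d = 0.40: δ = d·√(n/2) = 0.40 × √(15/2) = 1.0954. Critical value z_{0.05} = 1.645.
Revised power = Φ(δ − 1.645) = Φ(-0.549) = 0.2914.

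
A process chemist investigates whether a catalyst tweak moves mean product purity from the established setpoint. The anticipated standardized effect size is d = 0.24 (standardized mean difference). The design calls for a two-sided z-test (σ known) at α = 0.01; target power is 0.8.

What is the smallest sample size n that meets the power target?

Set Φ(δ − 2.576) = 0.8; then δ − 2.576 = Φ⁻¹(0.8) = 0.842, giving δ = 3.417.
(Ignoring the negligible lower-tail rejection probability gives the usual closed-form inversion.)
δ = d·√n ⇒ n = (δ/d)² = (3.417 / 0.24)² = 202.76.
Round up to the next whole unit.

n = 203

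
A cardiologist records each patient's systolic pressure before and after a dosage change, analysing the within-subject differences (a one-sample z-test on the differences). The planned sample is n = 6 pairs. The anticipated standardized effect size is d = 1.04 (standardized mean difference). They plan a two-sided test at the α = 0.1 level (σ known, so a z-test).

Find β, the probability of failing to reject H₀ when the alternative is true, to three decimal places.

Noncentrality parameter: λ = d·√n = 1.04 × √6 = 2.5475
Two-sided α = 0.1 → critical value z_{0.05} = 1.645.
Power = Φ(λ − 1.645) + Φ(−λ − 1.645) = Φ(0.903) + Φ(-4.192) = 0.8166 + 0.0000 = 0.8166.
Type II error: β = 1 − power = 1 − 0.8166 = 0.1834.

β ≈ 0.183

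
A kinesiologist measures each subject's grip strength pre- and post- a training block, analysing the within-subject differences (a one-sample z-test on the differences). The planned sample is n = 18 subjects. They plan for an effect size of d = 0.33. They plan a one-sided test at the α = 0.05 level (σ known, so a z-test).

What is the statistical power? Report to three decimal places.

Noncentrality parameter: λ = d·√n = 0.33 × √18 = 1.4001
Critical value for a one-sided test at α = 0.05: z_α = 1.645.
Power = Φ(λ − 1.645) = Φ(-0.245) = 0.4033.

Power ≈ 0.403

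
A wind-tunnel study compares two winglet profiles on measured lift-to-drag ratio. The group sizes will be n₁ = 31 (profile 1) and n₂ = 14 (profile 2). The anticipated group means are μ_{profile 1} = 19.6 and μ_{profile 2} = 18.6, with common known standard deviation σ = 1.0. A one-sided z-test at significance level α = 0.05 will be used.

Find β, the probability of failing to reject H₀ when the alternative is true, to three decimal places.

β ≈ 0.072

Standardized effect: d = |μ_{profile 1} − μ_{profile 2}| / σ = |19.6 − 18.6| / 1.0 = 1.0000
Noncentrality parameter: δ = d / √(1/n₁ + 1/n₂) = 1.0000 / √(1/31 + 1/14) = 3.1056
Critical value for a one-sided test at α = 0.05: z_α = 1.645.
Power = Φ(δ − 1.645) = Φ(1.461) = 0.9280.
Type II error: β = 1 − power = 1 − 0.9280 = 0.0720.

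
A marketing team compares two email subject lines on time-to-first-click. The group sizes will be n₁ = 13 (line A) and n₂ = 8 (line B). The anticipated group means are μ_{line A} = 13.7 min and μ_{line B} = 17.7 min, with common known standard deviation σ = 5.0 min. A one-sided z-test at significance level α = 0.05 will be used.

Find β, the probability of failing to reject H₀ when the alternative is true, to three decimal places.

β ≈ 0.446

Standardized effect: d = |μ_{line A} − μ_{line B}| / σ = |13.7 − 17.7| / 5.0 = 0.8000
Noncentrality parameter: δ = d / √(1/n₁ + 1/n₂) = 0.8000 / √(1/13 + 1/8) = 1.7803
Critical value for a one-sided test at α = 0.05: z_α = 1.645.
Power = P(Z > 1.645 − δ) = Φ(0.135) = 0.5539.
Type II error: β = 1 − power = 1 − 0.5539 = 0.4461.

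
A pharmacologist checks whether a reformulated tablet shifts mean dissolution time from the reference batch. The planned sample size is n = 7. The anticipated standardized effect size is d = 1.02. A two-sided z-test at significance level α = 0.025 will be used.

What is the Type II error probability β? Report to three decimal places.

β ≈ 0.324

Noncentrality parameter: λ = d·√n = 1.02 × √7 = 2.6987
Critical value for a two-sided test at α = 0.025: z_{α/2} = 2.241.
Power = Φ(λ − 2.241) + Φ(−λ − 2.241) = Φ(0.457) + Φ(-4.940) = 0.6763 + 0.0000 = 0.6763.
Type II error: β = 1 − power = 1 − 0.6763 = 0.3237.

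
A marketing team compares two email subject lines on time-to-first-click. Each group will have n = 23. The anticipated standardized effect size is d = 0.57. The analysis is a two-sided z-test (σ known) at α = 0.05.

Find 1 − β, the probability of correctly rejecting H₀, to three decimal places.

Noncentrality parameter: δ = d·√(n/2) = 0.57 × √(23/2) = 1.9330
Two-sided α = 0.05 → critical value z_{0.025} = 1.960.
Power = Φ(δ − 1.960) + Φ(−δ − 1.960) = Φ(-0.027) + Φ(-3.893) = 0.4892 + 0.0000 = 0.4893.

Power ≈ 0.489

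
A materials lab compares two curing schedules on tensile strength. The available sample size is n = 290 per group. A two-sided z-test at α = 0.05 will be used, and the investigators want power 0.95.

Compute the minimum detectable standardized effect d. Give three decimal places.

d ≈ 0.299

Need Φ(δ − 1.960) = 0.95, so δ = 1.960 + 1.645 = 3.605.
(The second rejection-region term Φ(−δ − z_{α/2}) is negligible and dropped.)
δ = d·√(n/2) ⇒ d = δ/√(n/2) = 3.605/√(290/2) = 0.2994.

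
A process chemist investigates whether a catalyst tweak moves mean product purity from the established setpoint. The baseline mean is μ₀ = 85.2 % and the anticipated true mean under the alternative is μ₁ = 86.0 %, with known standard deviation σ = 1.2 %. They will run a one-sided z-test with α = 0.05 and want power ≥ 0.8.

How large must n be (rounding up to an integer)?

n = 14

Standardized effect: d = |μ₁ − μ₀| / σ = |86.0 − 85.2| / 1.2 = 0.6667
Set Φ(δ − 1.645) = 0.8; then δ − 1.645 = Φ⁻¹(0.8) = 0.842, giving δ = 2.486.
δ = d·√n ⇒ n = (δ/d)² = (2.486 / 0.6667)² = 13.91.
Rounding up, n = 14.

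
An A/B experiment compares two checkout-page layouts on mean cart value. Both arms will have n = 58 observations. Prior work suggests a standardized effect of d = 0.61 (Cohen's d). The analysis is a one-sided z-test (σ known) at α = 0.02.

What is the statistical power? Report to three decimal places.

Noncentrality parameter: δ = d·√(n/2) = 0.61 × √(58/2) = 3.2850
One-sided α = 0.02 → critical value z_{0.02} = 2.054.
Power = P(Z > 2.054 − δ) = Φ(1.231) = 0.8909.

Power ≈ 0.891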